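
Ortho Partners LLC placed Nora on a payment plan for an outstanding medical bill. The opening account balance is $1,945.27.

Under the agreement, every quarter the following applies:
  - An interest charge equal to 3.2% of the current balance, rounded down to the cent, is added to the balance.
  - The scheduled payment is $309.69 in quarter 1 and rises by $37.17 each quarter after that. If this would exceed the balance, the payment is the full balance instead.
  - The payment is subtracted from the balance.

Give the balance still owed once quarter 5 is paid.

Quarter 1: $1,945.27 +$62.24 interest = $2,007.51; pay $309.69 → $1,697.82
Quarter 2: $1,697.82 +$54.33 interest = $1,752.15; pay $346.86 → $1,405.29
Quarter 3: $1,405.29 +$44.96 interest = $1,450.25; pay $384.03 → $1,066.22
Quarter 4: $1,066.22 +$34.11 interest = $1,100.33; pay $421.20 → $679.13
Quarter 5: $679.13 +$21.73 interest = $700.86; pay $458.37 → $242.49

$242.49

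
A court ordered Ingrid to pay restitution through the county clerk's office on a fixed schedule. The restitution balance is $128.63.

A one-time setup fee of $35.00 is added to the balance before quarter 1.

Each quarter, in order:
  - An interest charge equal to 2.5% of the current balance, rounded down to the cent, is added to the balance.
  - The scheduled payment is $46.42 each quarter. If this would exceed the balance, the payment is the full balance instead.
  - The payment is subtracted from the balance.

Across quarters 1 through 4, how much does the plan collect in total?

$173.52

Quarter 1: opening $163.63; interest $4.09 → $167.72; payment $46.42; balance $121.30
Quarter 2: opening $121.30; interest $3.03 → $124.33; payment $46.42; balance $77.91
Quarter 3: opening $77.91; interest $1.94 → $79.85; payment $46.42; balance $33.43
Quarter 4: opening $33.43; interest $0.83 → $34.26; payment $34.26; balance $0.00
Total paid: $173.52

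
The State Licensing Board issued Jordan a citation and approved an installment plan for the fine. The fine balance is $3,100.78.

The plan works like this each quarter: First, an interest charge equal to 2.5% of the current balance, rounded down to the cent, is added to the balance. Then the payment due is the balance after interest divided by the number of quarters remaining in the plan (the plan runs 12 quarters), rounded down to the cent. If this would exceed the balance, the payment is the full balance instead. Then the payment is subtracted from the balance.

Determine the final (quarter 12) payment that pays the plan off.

# | Opening | Interest | Payment | End bal
1 | $3,100.78 | $77.51 | $264.85 | $2,913.44
2 | $2,913.44 | $72.83 | $271.47 | $2,714.80
3 | $2,714.80 | $67.87 | $278.26 | $2,504.41
4 | $2,504.41 | $62.61 | $285.22 | $2,281.80
5 | $2,281.80 | $57.04 | $292.35 | $2,046.49
6 | $2,046.49 | $51.16 | $299.66 | $1,797.99
7 | $1,797.99 | $44.94 | $307.15 | $1,535.78
8 | $1,535.78 | $38.39 | $314.83 | $1,259.34
9 | $1,259.34 | $31.48 | $322.70 | $968.12
10 | $968.12 | $24.20 | $330.77 | $661.55
11 | $661.55 | $16.53 | $339.04 | $339.04
12 | $339.04 | $8.47 | $347.51 | $0.00

$347.51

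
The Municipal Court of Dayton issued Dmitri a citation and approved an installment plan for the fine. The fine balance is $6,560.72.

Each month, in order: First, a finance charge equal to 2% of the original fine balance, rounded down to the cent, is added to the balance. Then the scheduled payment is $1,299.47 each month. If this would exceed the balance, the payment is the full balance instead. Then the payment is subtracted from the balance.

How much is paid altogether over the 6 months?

# | Opening | Interest | Payment | End bal
1 | $6,560.72 | $131.21 | $1,299.47 | $5,392.46
2 | $5,392.46 | $131.21 | $1,299.47 | $4,224.20
3 | $4,224.20 | $131.21 | $1,299.47 | $3,055.94
4 | $3,055.94 | $131.21 | $1,299.47 | $1,887.68
5 | $1,887.68 | $131.21 | $1,299.47 | $719.42
6 | $719.42 | $131.21 | $850.63 | $0.00
Total paid: $7,347.98

$7,347.98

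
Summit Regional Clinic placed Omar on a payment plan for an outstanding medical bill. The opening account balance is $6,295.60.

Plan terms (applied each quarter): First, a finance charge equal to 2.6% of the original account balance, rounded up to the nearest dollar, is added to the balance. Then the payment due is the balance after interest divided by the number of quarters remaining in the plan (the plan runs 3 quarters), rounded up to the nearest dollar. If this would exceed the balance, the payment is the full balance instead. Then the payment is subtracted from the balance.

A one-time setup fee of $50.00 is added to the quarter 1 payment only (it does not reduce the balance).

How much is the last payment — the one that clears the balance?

Quarter 1: opening $6,295.60; interest $164.00 → $6,459.60; payment $2,154.00 (+ $50.00 fee); balance $4,305.60
Quarter 2: opening $4,305.60; interest $164.00 → $4,469.60; payment $2,235.00; balance $2,234.60
Quarter 3: opening $2,234.60; interest $164.00 → $2,398.60; payment $2,398.60; balance $0.00

$2,398.60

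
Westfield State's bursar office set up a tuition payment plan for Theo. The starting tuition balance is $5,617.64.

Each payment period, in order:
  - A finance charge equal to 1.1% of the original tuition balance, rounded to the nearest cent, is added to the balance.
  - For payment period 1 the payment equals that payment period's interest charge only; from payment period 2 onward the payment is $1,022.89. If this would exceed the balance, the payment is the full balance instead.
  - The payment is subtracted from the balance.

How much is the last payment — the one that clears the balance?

$873.93

Payment period 1: opening $5,617.64; interest $61.79 → $5,679.43; payment $61.79; balance $5,617.64
Payment period 2: opening $5,617.64; interest $61.79 → $5,679.43; payment $1,022.89; balance $4,656.54
Payment period 3: opening $4,656.54; interest $61.79 → $4,718.33; payment $1,022.89; balance $3,695.44
Payment period 4: opening $3,695.44; interest $61.79 → $3,757.23; payment $1,022.89; balance $2,734.34
Payment period 5: opening $2,734.34; interest $61.79 → $2,796.13; payment $1,022.89; balance $1,773.24
Payment period 6: opening $1,773.24; interest $61.79 → $1,835.03; payment $1,022.89; balance $812.14
Payment period 7: opening $812.14; interest $61.79 → $873.93; payment $873.93; balance $0.00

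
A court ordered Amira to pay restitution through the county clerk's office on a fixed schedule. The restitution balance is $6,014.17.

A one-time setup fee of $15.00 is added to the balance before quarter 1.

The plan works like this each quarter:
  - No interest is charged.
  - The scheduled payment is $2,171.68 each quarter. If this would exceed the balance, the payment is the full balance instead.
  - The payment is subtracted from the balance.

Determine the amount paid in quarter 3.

$1,685.81

Quarter 1: $6,029.17 − $2,171.68 → $3,857.49
Quarter 2: $3,857.49 − $2,171.68 → $1,685.81
Quarter 3: $1,685.81 − $1,685.81 → $0.00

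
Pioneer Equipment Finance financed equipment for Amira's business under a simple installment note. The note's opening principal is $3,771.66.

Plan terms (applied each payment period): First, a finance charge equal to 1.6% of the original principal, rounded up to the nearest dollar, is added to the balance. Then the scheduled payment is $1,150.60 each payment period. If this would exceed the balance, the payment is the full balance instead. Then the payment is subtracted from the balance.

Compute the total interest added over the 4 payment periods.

Payment period 1: $3,771.66 +$61.00 interest = $3,832.66; pay $1,150.60 → $2,682.06
Payment period 2: $2,682.06 +$61.00 interest = $2,743.06; pay $1,150.60 → $1,592.46
Payment period 3: $1,592.46 +$61.00 interest = $1,653.46; pay $1,150.60 → $502.86
Payment period 4: $502.86 +$61.00 interest = $563.86; pay $563.86 → $0.00
Total interest: $61.00 + $61.00 + $61.00 + $61.00 = $244.00

$244.00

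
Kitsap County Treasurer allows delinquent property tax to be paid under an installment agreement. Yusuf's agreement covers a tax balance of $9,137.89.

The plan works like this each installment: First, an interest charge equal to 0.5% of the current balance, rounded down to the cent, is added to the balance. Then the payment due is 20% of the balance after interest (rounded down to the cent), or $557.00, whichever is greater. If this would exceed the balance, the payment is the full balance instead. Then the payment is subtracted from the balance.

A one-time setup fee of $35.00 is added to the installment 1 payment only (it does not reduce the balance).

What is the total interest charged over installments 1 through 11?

Installment 1: opening $9,137.89; interest $45.68 → $9,183.57; payment $1,836.71 (+ $35.00 fee); balance $7,346.86
Installment 2: opening $7,346.86; interest $36.73 → $7,383.59; payment $1,476.71; balance $5,906.88
Installment 3: opening $5,906.88; interest $29.53 → $5,936.41; payment $1,187.28; balance $4,749.13
Installment 4: opening $4,749.13; interest $23.74 → $4,772.87; payment $954.57; balance $3,818.30
Installment 5: opening $3,818.30; interest $19.09 → $3,837.39; payment $767.47; balance $3,069.92
Installment 6: opening $3,069.92; interest $15.34 → $3,085.26; payment $617.05; balance $2,468.21
Installment 7: opening $2,468.21; interest $12.34 → $2,480.55; payment $557.00; balance $1,923.55
Installment 8: opening $1,923.55; interest $9.61 → $1,933.16; payment $557.00; balance $1,376.16
Installment 9: opening $1,376.16; interest $6.88 → $1,383.04; payment $557.00; balance $826.04
Installment 10: opening $826.04; interest $4.13 → $830.17; payment $557.00; balance $273.17
Installment 11: opening $273.17; interest $1.36 → $274.53; payment $274.53; balance $0.00
Total interest: $45.68 + $36.73 + $29.53 + $23.74 + $19.09 + $15.34 + $12.34 + $9.61 + $6.88 + $4.13 + $1.36 = $204.43

$204.43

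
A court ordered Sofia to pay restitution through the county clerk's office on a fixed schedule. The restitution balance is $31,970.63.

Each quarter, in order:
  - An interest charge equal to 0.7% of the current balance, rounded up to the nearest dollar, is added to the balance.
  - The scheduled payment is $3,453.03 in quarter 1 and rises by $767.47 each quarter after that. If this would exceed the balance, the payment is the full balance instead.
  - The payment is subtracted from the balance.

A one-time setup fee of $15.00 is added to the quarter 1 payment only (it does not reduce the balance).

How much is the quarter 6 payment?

$7,290.38

Quarter 1: opening $31,970.63; interest $224.00 → $32,194.63; payment $3,453.03 (+ $15.00 fee); balance $28,741.60
Quarter 2: opening $28,741.60; interest $202.00 → $28,943.60; payment $4,220.50; balance $24,723.10
Quarter 3: opening $24,723.10; interest $174.00 → $24,897.10; payment $4,987.97; balance $19,909.13
Quarter 4: opening $19,909.13; interest $140.00 → $20,049.13; payment $5,755.44; balance $14,293.69
Quarter 5: opening $14,293.69; interest $101.00 → $14,394.69; payment $6,522.91; balance $7,871.78
Quarter 6: opening $7,871.78; interest $56.00 → $7,927.78; payment $7,290.38; balance $637.40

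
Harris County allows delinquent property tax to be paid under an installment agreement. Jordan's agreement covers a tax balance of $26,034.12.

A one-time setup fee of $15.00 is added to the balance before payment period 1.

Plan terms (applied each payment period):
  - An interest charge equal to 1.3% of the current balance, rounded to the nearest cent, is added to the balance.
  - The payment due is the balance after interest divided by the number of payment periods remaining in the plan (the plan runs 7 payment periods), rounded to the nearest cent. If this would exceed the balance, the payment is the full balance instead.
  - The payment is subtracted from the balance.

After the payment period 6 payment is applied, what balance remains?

Payment period 1: opening $26,049.12; interest $338.64 → $26,387.76; payment $3,769.68; balance $22,618.08
Payment period 2: opening $22,618.08; interest $294.04 → $22,912.12; payment $3,818.69; balance $19,093.43
Payment period 3: opening $19,093.43; interest $248.21 → $19,341.64; payment $3,868.33; balance $15,473.31
Payment period 4: opening $15,473.31; interest $201.15 → $15,674.46; payment $3,918.62; balance $11,755.84
Payment period 5: opening $11,755.84; interest $152.83 → $11,908.67; payment $3,969.56; balance $7,939.11
Payment period 6: opening $7,939.11; interest $103.21 → $8,042.32; payment $4,021.16; balance $4,021.16

$4,021.16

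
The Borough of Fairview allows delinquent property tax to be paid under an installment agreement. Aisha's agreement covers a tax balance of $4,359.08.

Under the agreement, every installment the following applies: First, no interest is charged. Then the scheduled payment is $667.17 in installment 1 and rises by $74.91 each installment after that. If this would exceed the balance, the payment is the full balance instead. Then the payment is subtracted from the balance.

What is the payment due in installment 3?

Installment 1: $4,359.08 − $667.17 → $3,691.91
Installment 2: $3,691.91 − $742.08 → $2,949.83
Installment 3: $2,949.83 − $816.99 → $2,132.84

$816.99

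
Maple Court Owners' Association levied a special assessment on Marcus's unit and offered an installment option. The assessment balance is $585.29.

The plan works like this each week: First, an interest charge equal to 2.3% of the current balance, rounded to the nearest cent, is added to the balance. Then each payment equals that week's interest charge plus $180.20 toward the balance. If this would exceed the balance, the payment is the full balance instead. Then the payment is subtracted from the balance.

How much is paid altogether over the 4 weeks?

Week 1: opening $585.29; interest $13.46 → $598.75; payment $193.66; balance $405.09
Week 2: opening $405.09; interest $9.32 → $414.41; payment $189.52; balance $224.89
Week 3: opening $224.89; interest $5.17 → $230.06; payment $185.37; balance $44.69
Week 4: opening $44.69; interest $1.03 → $45.72; payment $45.72; balance $0.00
Total paid: $614.27

$614.27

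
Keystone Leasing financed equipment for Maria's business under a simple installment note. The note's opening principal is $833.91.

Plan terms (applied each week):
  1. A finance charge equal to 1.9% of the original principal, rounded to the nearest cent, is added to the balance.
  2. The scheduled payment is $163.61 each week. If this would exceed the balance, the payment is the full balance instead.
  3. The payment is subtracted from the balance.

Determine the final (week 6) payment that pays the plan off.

Week 1: opening $833.91; interest $15.84 → $849.75; payment $163.61; balance $686.14
Week 2: opening $686.14; interest $15.84 → $701.98; payment $163.61; balance $538.37
Week 3: opening $538.37; interest $15.84 → $554.21; payment $163.61; balance $390.60
Week 4: opening $390.60; interest $15.84 → $406.44; payment $163.61; balance $242.83
Week 5: opening $242.83; interest $15.84 → $258.67; payment $163.61; balance $95.06
Week 6: opening $95.06; interest $15.84 → $110.90; payment $110.90; balance $0.00

$110.90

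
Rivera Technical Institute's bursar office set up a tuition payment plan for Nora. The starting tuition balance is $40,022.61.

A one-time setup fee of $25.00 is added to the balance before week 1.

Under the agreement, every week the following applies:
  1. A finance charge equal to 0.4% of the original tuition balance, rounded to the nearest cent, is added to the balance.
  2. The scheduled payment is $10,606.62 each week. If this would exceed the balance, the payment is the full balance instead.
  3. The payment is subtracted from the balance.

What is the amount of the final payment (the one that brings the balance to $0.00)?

# | Opening | Interest | Payment | End bal
1 | $40,047.61 | $160.09 | $10,606.62 | $29,601.08
2 | $29,601.08 | $160.09 | $10,606.62 | $19,154.55
3 | $19,154.55 | $160.09 | $10,606.62 | $8,708.02
4 | $8,708.02 | $160.09 | $8,868.11 | $0.00

$8,868.11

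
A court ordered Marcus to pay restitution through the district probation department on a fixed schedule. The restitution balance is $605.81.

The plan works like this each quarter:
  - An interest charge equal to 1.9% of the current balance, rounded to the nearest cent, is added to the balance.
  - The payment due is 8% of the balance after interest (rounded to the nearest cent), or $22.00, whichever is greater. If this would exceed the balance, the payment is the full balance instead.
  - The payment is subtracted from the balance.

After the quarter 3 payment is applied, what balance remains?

$499.14

Quarter 1: opening $605.81; interest $11.51 → $617.32; payment $49.39; balance $567.93
Quarter 2: opening $567.93; interest $10.79 → $578.72; payment $46.30; balance $532.42
Quarter 3: opening $532.42; interest $10.12 → $542.54; payment $43.40; balance $499.14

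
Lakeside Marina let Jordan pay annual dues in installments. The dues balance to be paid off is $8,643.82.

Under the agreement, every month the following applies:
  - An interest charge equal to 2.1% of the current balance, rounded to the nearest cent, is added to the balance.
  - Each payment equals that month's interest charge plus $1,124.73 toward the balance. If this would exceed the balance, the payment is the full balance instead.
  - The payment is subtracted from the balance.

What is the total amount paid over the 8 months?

$9,434.62

Month 1: $8,643.82 +$181.52 interest = $8,825.34; pay $1,306.25 → $7,519.09
Month 2: $7,519.09 +$157.90 interest = $7,676.99; pay $1,282.63 → $6,394.36
Month 3: $6,394.36 +$134.28 interest = $6,528.64; pay $1,259.01 → $5,269.63
Month 4: $5,269.63 +$110.66 interest = $5,380.29; pay $1,235.39 → $4,144.90
Month 5: $4,144.90 +$87.04 interest = $4,231.94; pay $1,211.77 → $3,020.17
Month 6: $3,020.17 +$63.42 interest = $3,083.59; pay $1,188.15 → $1,895.44
Month 7: $1,895.44 +$39.80 interest = $1,935.24; pay $1,164.53 → $770.71
Month 8: $770.71 +$16.18 interest = $786.89; pay $786.89 → $0.00
Total paid: $9,434.62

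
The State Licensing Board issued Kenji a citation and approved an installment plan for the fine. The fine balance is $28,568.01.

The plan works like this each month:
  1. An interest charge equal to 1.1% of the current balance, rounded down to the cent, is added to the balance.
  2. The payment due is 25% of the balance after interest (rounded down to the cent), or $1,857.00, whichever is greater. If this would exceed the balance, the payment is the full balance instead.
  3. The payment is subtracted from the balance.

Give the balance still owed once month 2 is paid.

Month 1: opening $28,568.01; interest $314.24 → $28,882.25; payment $7,220.56; balance $21,661.69
Month 2: opening $21,661.69; interest $238.27 → $21,899.96; payment $5,474.99; balance $16,424.97

$16,424.97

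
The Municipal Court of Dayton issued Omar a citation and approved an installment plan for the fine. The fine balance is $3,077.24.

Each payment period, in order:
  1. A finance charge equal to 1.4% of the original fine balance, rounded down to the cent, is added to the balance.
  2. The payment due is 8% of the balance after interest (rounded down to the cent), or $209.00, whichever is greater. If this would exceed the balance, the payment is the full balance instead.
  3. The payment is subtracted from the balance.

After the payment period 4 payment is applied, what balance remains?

$2,339.94

Payment period 1: opening $3,077.24; interest $43.08 → $3,120.32; payment $249.62; balance $2,870.70
Payment period 2: opening $2,870.70; interest $43.08 → $2,913.78; payment $233.10; balance $2,680.68
Payment period 3: opening $2,680.68; interest $43.08 → $2,723.76; payment $217.90; balance $2,505.86
Payment period 4: opening $2,505.86; interest $43.08 → $2,548.94; payment $209.00; balance $2,339.94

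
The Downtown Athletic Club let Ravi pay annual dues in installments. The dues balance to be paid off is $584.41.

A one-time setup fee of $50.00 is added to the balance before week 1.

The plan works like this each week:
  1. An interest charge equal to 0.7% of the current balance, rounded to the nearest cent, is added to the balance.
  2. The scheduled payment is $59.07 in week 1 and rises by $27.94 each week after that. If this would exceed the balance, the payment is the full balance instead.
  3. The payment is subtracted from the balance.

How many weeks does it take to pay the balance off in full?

6

Week 1: $634.41 +$4.44 interest = $638.85; pay $59.07 → $579.78
Week 2: $579.78 +$4.06 interest = $583.84; pay $87.01 → $496.83
Week 3: $496.83 +$3.48 interest = $500.31; pay $114.95 → $385.36
Week 4: $385.36 +$2.70 interest = $388.06; pay $142.89 → $245.17
Week 5: $245.17 +$1.72 interest = $246.89; pay $170.83 → $76.06
Week 6: $76.06 +$0.53 interest = $76.59; pay $76.59 → $0.00
Balance reaches $0.00 in week 6.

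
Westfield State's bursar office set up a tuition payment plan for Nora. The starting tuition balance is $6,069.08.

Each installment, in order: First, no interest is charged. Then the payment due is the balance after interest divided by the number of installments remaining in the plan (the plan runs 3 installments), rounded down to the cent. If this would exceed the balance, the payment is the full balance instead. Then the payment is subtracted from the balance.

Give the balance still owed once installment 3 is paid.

Installment 1: opening $6,069.08; payment $2,023.02; balance $4,046.06
Installment 2: opening $4,046.06; payment $2,023.03; balance $2,023.03
Installment 3: opening $2,023.03; payment $2,023.03; balance $0.00

$0.00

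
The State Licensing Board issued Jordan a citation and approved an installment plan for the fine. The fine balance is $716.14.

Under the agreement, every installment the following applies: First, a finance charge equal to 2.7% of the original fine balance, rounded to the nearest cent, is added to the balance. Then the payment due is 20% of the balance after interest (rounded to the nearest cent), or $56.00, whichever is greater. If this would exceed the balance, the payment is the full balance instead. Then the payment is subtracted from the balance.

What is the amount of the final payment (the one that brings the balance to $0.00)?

$44.20

# | Opening | Interest | Payment | End bal
1 | $716.14 | $19.34 | $147.10 | $588.38
2 | $588.38 | $19.34 | $121.54 | $486.18
3 | $486.18 | $19.34 | $101.10 | $404.42
4 | $404.42 | $19.34 | $84.75 | $339.01
5 | $339.01 | $19.34 | $71.67 | $286.68
6 | $286.68 | $19.34 | $61.20 | $244.82
7 | $244.82 | $19.34 | $56.00 | $208.16
8 | $208.16 | $19.34 | $56.00 | $171.50
9 | $171.50 | $19.34 | $56.00 | $134.84
10 | $134.84 | $19.34 | $56.00 | $98.18
11 | $98.18 | $19.34 | $56.00 | $61.52
12 | $61.52 | $19.34 | $56.00 | $24.86
13 | $24.86 | $19.34 | $44.20 | $0.00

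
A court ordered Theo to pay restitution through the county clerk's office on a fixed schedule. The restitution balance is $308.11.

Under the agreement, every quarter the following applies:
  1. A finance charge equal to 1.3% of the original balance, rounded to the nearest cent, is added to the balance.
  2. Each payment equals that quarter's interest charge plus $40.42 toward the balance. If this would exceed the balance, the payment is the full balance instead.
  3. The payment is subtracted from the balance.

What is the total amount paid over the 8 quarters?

$340.19

# | Opening | Interest | Payment | End bal
1 | $308.11 | $4.01 | $44.43 | $267.69
2 | $267.69 | $4.01 | $44.43 | $227.27
3 | $227.27 | $4.01 | $44.43 | $186.85
4 | $186.85 | $4.01 | $44.43 | $146.43
5 | $146.43 | $4.01 | $44.43 | $106.01
6 | $106.01 | $4.01 | $44.43 | $65.59
7 | $65.59 | $4.01 | $44.43 | $25.17
8 | $25.17 | $4.01 | $29.18 | $0.00
Total paid: $340.19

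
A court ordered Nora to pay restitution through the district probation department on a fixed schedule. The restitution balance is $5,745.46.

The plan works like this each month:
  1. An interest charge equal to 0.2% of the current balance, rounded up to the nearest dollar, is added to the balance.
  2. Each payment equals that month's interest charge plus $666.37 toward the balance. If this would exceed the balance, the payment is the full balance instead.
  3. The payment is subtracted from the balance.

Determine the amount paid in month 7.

$670.37

Month 1: $5,745.46 +$12.00 interest = $5,757.46; pay $678.37 → $5,079.09
Month 2: $5,079.09 +$11.00 interest = $5,090.09; pay $677.37 → $4,412.72
Month 3: $4,412.72 +$9.00 interest = $4,421.72; pay $675.37 → $3,746.35
Month 4: $3,746.35 +$8.00 interest = $3,754.35; pay $674.37 → $3,079.98
Month 5: $3,079.98 +$7.00 interest = $3,086.98; pay $673.37 → $2,413.61
Month 6: $2,413.61 +$5.00 interest = $2,418.61; pay $671.37 → $1,747.24
Month 7: $1,747.24 +$4.00 interest = $1,751.24; pay $670.37 → $1,080.87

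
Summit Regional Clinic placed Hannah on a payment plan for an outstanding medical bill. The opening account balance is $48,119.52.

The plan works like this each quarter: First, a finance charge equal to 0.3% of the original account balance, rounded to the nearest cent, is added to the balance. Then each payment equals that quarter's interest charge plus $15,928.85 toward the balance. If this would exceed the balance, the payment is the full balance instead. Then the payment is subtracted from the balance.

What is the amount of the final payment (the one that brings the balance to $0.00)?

# | Opening | Interest | Payment | End bal
1 | $48,119.52 | $144.36 | $16,073.21 | $32,190.67
2 | $32,190.67 | $144.36 | $16,073.21 | $16,261.82
3 | $16,261.82 | $144.36 | $16,073.21 | $332.97
4 | $332.97 | $144.36 | $477.33 | $0.00

$477.33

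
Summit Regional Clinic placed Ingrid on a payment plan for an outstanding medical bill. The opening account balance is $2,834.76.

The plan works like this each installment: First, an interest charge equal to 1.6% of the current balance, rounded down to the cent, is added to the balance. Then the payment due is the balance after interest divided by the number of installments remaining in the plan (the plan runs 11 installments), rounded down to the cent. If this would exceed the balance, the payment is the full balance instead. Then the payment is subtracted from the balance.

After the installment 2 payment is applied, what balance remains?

$2,394.17

Installment 1: opening $2,834.76; interest $45.35 → $2,880.11; payment $261.82; balance $2,618.29
Installment 2: opening $2,618.29; interest $41.89 → $2,660.18; payment $266.01; balance $2,394.17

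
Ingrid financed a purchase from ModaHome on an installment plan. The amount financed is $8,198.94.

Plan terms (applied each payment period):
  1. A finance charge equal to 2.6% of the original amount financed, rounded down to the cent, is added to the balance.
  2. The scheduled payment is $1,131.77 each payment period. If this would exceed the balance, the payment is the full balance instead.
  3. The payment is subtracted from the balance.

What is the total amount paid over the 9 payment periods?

$10,117.47

Payment period 1: opening $8,198.94; interest $213.17 → $8,412.11; payment $1,131.77; balance $7,280.34
Payment period 2: opening $7,280.34; interest $213.17 → $7,493.51; payment $1,131.77; balance $6,361.74
Payment period 3: opening $6,361.74; interest $213.17 → $6,574.91; payment $1,131.77; balance $5,443.14
Payment period 4: opening $5,443.14; interest $213.17 → $5,656.31; payment $1,131.77; balance $4,524.54
Payment period 5: opening $4,524.54; interest $213.17 → $4,737.71; payment $1,131.77; balance $3,605.94
Payment period 6: opening $3,605.94; interest $213.17 → $3,819.11; payment $1,131.77; balance $2,687.34
Payment period 7: opening $2,687.34; interest $213.17 → $2,900.51; payment $1,131.77; balance $1,768.74
Payment period 8: opening $1,768.74; interest $213.17 → $1,981.91; payment $1,131.77; balance $850.14
Payment period 9: opening $850.14; interest $213.17 → $1,063.31; payment $1,063.31; balance $0.00
Total paid: $10,117.47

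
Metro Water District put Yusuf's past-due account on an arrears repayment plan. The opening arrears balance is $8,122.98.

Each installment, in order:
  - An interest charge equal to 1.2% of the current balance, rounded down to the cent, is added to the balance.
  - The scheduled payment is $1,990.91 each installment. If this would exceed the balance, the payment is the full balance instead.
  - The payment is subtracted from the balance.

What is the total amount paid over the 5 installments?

$8,380.39

Installment 1: opening $8,122.98; interest $97.47 → $8,220.45; payment $1,990.91; balance $6,229.54
Installment 2: opening $6,229.54; interest $74.75 → $6,304.29; payment $1,990.91; balance $4,313.38
Installment 3: opening $4,313.38; interest $51.76 → $4,365.14; payment $1,990.91; balance $2,374.23
Installment 4: opening $2,374.23; interest $28.49 → $2,402.72; payment $1,990.91; balance $411.81
Installment 5: opening $411.81; interest $4.94 → $416.75; payment $416.75; balance $0.00
Total paid: $8,380.39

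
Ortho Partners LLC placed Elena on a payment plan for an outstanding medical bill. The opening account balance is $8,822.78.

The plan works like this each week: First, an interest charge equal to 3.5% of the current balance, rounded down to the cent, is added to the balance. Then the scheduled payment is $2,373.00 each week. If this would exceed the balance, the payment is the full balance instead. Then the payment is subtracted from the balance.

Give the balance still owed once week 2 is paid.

$4,622.11

Week 1: $8,822.78 +$308.79 interest = $9,131.57; pay $2,373.00 → $6,758.57
Week 2: $6,758.57 +$236.54 interest = $6,995.11; pay $2,373.00 → $4,622.11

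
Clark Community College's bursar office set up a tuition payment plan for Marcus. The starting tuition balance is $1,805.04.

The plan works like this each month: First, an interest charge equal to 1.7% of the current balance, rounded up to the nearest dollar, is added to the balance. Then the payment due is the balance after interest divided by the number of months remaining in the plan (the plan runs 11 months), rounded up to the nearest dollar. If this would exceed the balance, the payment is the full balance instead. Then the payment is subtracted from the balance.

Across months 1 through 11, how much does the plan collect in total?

Month 1: $1,805.04 +$31.00 interest = $1,836.04; pay $167.00 → $1,669.04
Month 2: $1,669.04 +$29.00 interest = $1,698.04; pay $170.00 → $1,528.04
Month 3: $1,528.04 +$26.00 interest = $1,554.04; pay $173.00 → $1,381.04
Month 4: $1,381.04 +$24.00 interest = $1,405.04; pay $176.00 → $1,229.04
Month 5: $1,229.04 +$21.00 interest = $1,250.04; pay $179.00 → $1,071.04
Month 6: $1,071.04 +$19.00 interest = $1,090.04; pay $182.00 → $908.04
Month 7: $908.04 +$16.00 interest = $924.04; pay $185.00 → $739.04
Month 8: $739.04 +$13.00 interest = $752.04; pay $189.00 → $563.04
Month 9: $563.04 +$10.00 interest = $573.04; pay $192.00 → $381.04
Month 10: $381.04 +$7.00 interest = $388.04; pay $195.00 → $193.04
Month 11: $193.04 +$4.00 interest = $197.04; pay $197.04 → $0.00
Total paid: $2,005.04

$2,005.04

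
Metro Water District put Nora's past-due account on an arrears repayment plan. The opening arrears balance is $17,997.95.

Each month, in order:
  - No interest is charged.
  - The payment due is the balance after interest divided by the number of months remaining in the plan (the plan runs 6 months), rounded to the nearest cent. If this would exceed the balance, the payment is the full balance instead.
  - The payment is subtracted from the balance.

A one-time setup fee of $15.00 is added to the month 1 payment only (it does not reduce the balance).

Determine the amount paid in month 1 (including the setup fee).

$3,014.66

Month 1: $17,997.95 − $2,999.66 (+ $15.00 fee) → $14,998.29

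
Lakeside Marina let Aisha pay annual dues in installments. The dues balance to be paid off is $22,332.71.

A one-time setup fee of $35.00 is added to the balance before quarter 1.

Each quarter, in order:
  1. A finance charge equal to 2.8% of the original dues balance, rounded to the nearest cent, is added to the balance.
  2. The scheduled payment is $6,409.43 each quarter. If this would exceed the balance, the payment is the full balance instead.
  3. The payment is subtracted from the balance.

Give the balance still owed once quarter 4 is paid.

$0.00

# | Opening | Interest | Payment | End bal
1 | $22,367.71 | $625.32 | $6,409.43 | $16,583.60
2 | $16,583.60 | $625.32 | $6,409.43 | $10,799.49
3 | $10,799.49 | $625.32 | $6,409.43 | $5,015.38
4 | $5,015.38 | $625.32 | $5,640.70 | $0.00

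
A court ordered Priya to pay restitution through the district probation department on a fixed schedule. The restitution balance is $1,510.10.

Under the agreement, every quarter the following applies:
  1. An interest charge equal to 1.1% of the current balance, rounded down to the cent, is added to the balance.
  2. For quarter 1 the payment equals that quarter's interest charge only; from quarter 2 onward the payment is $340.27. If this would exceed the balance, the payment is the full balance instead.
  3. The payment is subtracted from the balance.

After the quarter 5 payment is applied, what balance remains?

# | Opening | Interest | Payment | End bal
1 | $1,510.10 | $16.61 | $16.61 | $1,510.10
2 | $1,510.10 | $16.61 | $340.27 | $1,186.44
3 | $1,186.44 | $13.05 | $340.27 | $859.22
4 | $859.22 | $9.45 | $340.27 | $528.40
5 | $528.40 | $5.81 | $340.27 | $193.94

$193.94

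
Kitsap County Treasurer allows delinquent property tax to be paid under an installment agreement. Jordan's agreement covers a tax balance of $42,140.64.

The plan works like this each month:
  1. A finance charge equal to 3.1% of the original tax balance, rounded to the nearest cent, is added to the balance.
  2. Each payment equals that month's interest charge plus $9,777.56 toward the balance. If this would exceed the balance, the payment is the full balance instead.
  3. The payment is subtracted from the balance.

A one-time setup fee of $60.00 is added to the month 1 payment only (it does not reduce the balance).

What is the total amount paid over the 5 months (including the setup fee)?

$48,732.44

Month 1: opening $42,140.64; interest $1,306.36 → $43,447.00; payment $11,083.92 (+ $60.00 fee); balance $32,363.08
Month 2: opening $32,363.08; interest $1,306.36 → $33,669.44; payment $11,083.92; balance $22,585.52
Month 3: opening $22,585.52; interest $1,306.36 → $23,891.88; payment $11,083.92; balance $12,807.96
Month 4: opening $12,807.96; interest $1,306.36 → $14,114.32; payment $11,083.92; balance $3,030.40
Month 5: opening $3,030.40; interest $1,306.36 → $4,336.76; payment $4,336.76; balance $0.00
Total paid: $48,732.44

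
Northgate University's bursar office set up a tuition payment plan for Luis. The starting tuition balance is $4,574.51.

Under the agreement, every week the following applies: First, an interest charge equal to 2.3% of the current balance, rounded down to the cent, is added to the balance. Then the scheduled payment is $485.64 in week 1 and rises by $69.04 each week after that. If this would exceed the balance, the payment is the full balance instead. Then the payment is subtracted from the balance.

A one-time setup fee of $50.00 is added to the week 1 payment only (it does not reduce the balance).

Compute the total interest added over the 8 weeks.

# | Opening | Interest | Payment | Fee | End bal
1 | $4,574.51 | $105.21 | $485.64 | $50.00 | $4,194.08
2 | $4,194.08 | $96.46 | $554.68 | — | $3,735.86
3 | $3,735.86 | $85.92 | $623.72 | — | $3,198.06
4 | $3,198.06 | $73.55 | $692.76 | — | $2,578.85
5 | $2,578.85 | $59.31 | $761.80 | — | $1,876.36
6 | $1,876.36 | $43.15 | $830.84 | — | $1,088.67
7 | $1,088.67 | $25.03 | $899.88 | — | $213.82
8 | $213.82 | $4.91 | $218.73 | — | $0.00
Total interest: $105.21 + $96.46 + $85.92 + $73.55 + $59.31 + $43.15 + $25.03 + $4.91 = $493.54

$493.54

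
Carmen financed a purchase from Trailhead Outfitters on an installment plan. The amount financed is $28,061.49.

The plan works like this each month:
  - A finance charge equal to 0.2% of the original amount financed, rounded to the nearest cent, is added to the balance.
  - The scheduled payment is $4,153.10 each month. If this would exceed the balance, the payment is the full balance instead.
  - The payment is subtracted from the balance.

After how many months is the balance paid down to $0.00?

7

Month 1: opening $28,061.49; interest $56.12 → $28,117.61; payment $4,153.10; balance $23,964.51
Month 2: opening $23,964.51; interest $56.12 → $24,020.63; payment $4,153.10; balance $19,867.53
Month 3: opening $19,867.53; interest $56.12 → $19,923.65; payment $4,153.10; balance $15,770.55
Month 4: opening $15,770.55; interest $56.12 → $15,826.67; payment $4,153.10; balance $11,673.57
Month 5: opening $11,673.57; interest $56.12 → $11,729.69; payment $4,153.10; balance $7,576.59
Month 6: opening $7,576.59; interest $56.12 → $7,632.71; payment $4,153.10; balance $3,479.61
Month 7: opening $3,479.61; interest $56.12 → $3,535.73; payment $3,535.73; balance $0.00
Balance reaches $0.00 in month 7.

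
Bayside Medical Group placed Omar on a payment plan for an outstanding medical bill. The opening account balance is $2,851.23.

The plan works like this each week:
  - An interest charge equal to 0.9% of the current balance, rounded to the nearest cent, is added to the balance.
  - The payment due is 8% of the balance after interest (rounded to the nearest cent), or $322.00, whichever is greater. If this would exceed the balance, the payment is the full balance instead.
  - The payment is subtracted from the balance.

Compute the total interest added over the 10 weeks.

$133.65

Week 1: $2,851.23 +$25.66 interest = $2,876.89; pay $322.00 → $2,554.89
Week 2: $2,554.89 +$22.99 interest = $2,577.88; pay $322.00 → $2,255.88
Week 3: $2,255.88 +$20.30 interest = $2,276.18; pay $322.00 → $1,954.18
Week 4: $1,954.18 +$17.59 interest = $1,971.77; pay $322.00 → $1,649.77
Week 5: $1,649.77 +$14.85 interest = $1,664.62; pay $322.00 → $1,342.62
Week 6: $1,342.62 +$12.08 interest = $1,354.70; pay $322.00 → $1,032.70
Week 7: $1,032.70 +$9.29 interest = $1,041.99; pay $322.00 → $719.99
Week 8: $719.99 +$6.48 interest = $726.47; pay $322.00 → $404.47
Week 9: $404.47 +$3.64 interest = $408.11; pay $322.00 → $86.11
Week 10: $86.11 +$0.77 interest = $86.88; pay $86.88 → $0.00
Total interest: $25.66 + $22.99 + $20.30 + $17.59 + $14.85 + $12.08 + $9.29 + $6.48 + $3.64 + $0.77 = $133.65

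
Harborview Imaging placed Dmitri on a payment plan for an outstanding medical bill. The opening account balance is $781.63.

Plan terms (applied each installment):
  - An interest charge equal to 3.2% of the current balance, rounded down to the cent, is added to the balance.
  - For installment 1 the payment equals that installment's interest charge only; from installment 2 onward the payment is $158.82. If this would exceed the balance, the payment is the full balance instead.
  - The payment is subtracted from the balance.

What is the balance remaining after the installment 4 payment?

Installment 1: opening $781.63; interest $25.01 → $806.64; payment $25.01; balance $781.63
Installment 2: opening $781.63; interest $25.01 → $806.64; payment $158.82; balance $647.82
Installment 3: opening $647.82; interest $20.73 → $668.55; payment $158.82; balance $509.73
Installment 4: opening $509.73; interest $16.31 → $526.04; payment $158.82; balance $367.22

$367.22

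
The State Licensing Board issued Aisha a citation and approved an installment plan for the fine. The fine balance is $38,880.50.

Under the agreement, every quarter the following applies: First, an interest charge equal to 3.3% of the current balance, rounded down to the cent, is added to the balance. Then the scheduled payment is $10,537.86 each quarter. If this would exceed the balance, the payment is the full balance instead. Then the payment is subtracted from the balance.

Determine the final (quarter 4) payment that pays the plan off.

# | Opening | Interest | Payment | End bal
1 | $38,880.50 | $1,283.05 | $10,537.86 | $29,625.69
2 | $29,625.69 | $977.64 | $10,537.86 | $20,065.47
3 | $20,065.47 | $662.16 | $10,537.86 | $10,189.77
4 | $10,189.77 | $336.26 | $10,526.03 | $0.00

$10,526.03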